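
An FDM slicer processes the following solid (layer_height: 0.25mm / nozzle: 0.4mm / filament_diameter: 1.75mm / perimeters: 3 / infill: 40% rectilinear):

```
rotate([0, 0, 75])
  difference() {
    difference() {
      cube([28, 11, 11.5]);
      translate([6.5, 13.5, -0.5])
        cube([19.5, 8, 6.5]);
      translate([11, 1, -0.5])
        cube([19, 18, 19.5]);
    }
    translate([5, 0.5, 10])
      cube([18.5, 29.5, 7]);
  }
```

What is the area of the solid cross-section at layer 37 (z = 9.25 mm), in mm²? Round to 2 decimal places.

138.00 mm²

At z = 9.25 mm: the cube is present — its section is the full 28×11 rectangle (area 308.00 mm²); the cube at (6.5, 13.5) is not intersected at this z (z outside [-0.5, 6]); the 19×18 cube at (11, 1) contributes its full rectangle (area 342.00 mm²); After the difference (first − rest): starting from the 28×11 cube (308.00 mm²), the 19×18 cube at (11, 1) partially overlaps it — only the 170.00 mm² overlap (of its 342.00 mm²) is removed, clipping the outline — area = 138.00 mm²; the cube at (5, 0.5) does not reach this height (z outside [10, 17]); Subtracting the remaining from the first: none of the subtracted shapes is present at this height, so the result so far is unchanged — area = 138.00 mm²; (rotated 75° about Z; rotation is an isometry so areas/perimeters/island counts are preserved). Overall, the cross-section is a single solid region. Net area = 138.00 mm².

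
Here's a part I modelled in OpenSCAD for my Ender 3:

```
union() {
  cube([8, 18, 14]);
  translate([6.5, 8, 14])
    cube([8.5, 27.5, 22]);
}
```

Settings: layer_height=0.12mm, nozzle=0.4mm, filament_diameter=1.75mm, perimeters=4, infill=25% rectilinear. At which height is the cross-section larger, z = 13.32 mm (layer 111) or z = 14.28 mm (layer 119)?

Layer 111 (z = 13.32): the cube (footprint 8×18) is included at this height (area 144.00 mm²); the cube at (6.5, 8) is not intersected at this z (z outside [14, 36]); Combining (union): only the 8×18 cube is present, so the union is just that shape — area = 144.00 mm². So its area = 144.00 mm². Layer 119 (z = 14.28): the cube does not reach this height (z outside [0, 14]); the cube at (6.5, 8) is present — its section is the full 8.5×27.5 rectangle (area 233.75 mm²); Taking the union: only the 8.5×27.5 cube at (6.5, 8) is present, so the union is just that shape — area = 233.75 mm². So its area = 233.75 mm². Layer 119 is larger (233.75 vs 144.00 mm²).

layer 119 (z = 14.28 mm)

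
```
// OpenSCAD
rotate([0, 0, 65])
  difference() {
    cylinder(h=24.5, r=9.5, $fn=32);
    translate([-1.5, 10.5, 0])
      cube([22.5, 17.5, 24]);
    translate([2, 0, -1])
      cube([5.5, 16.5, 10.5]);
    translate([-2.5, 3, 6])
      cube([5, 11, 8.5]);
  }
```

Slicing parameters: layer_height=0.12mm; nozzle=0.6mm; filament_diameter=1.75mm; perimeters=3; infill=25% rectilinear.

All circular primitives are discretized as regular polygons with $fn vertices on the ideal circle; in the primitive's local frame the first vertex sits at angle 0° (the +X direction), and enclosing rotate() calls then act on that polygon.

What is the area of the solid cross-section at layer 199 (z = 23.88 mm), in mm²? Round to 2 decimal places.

281.71 mm²

At z = 23.88 mm: the r=9.5 cylinder gives a regular 32-gon of circumradius 9.5 (constant along its height) (area = (32/2)·9.500²·sin(360°/32) = 281.71 mm²); the 22.5×17.5 cube at (-1.5, 10.5) contributes its full rectangle (area 393.75 mm²); the cube at (2, 0) is absent (z outside [-1, 9.5]); the cube at (-2.5, 3) does not reach this height (z outside [6, 14.5]); Taking the first minus the rest: starting from the r=9.5 cylinder (281.71 mm²), the 22.5×17.5 cube at (-1.5, 10.5) misses the remaining region (no effect) — area = 281.71 mm²; (rotated 65° about Z; rotation is an isometry so areas/perimeters/island counts are preserved). Overall, the cross-section is a single solid region. Net area = 281.71 mm².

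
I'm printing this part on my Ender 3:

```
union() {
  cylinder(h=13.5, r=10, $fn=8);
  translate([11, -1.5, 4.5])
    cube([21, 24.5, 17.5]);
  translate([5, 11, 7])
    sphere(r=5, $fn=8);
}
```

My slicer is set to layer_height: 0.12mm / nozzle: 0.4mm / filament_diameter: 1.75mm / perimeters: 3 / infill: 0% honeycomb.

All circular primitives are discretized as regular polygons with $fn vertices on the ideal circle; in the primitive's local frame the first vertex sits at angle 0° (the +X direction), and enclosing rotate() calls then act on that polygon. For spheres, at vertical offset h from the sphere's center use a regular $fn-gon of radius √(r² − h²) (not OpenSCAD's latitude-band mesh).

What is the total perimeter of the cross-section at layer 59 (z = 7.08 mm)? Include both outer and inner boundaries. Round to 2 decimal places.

166.86 mm

At z = 7.08 mm: the r=10 cylinder contributes a regular 8-gon of circumradius 10 (perimeter = 2·8·10.000·sin(180°/8) = 61.23 mm); the 21×24.5 cube at (11, -1.5) contributes its full rectangle (perimeter 91.00 mm); the r=5 sphere at (5, 11) contributes a regular 8-gon of circumradius √(5²−0.08²) = 4.999 (perimeter = 2·8·4.999·sin(180°/8) = 30.61 mm); Taking the union: the regions partially overlap (shared area 9.97 mm²), so the edge portions inside another operand are dropped and the merged outline is re-measured after clipping — boundary = 166.86 mm. Overall, the cross-section has 2 separate islands. Total boundary length (outer) = 166.86 mm.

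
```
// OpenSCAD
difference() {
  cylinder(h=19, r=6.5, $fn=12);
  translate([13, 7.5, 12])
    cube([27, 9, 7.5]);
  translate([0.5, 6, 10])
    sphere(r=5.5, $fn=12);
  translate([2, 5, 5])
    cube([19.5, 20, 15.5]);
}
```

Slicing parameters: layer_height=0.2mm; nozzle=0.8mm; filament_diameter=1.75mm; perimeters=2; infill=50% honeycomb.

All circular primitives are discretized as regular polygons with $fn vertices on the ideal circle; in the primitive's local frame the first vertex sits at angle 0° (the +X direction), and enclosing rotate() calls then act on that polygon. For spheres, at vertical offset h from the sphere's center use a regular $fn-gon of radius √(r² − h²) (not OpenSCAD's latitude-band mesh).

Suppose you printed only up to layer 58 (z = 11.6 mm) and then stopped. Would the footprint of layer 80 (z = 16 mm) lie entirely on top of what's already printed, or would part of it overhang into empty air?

part overhangs

Compare the two slices. At z = 11.6: the cylinder: section is a regular 12-gon, circumradius r=6.5 (area = (12/2)·6.500²·sin(360°/12) = 126.75 mm²); the cube at (13, 7.5) is absent (z outside [12, 19.5]); the r=5.5 sphere at (0.5, 6) slices to a regular 12-gon of circumradius 5.262 (√(r²−h²) with h=1.6 from center) (area = (12/2)·5.262²·sin(360°/12) = 83.07 mm²); the cube at (2, 5) (footprint 19.5×20) is included at this height (area 390.00 mm²); Subtracting the remaining from the first: starting from the r=6.5 cylinder (126.75 mm²), the r=5.5 sphere at (0.5, 6) partially overlaps it — only the 37.42 mm² overlap (of its 83.07 mm²) is removed, clipping the outline; the 19.5×20 cube at (2, 5) misses the remaining region (no effect) — area = 89.33 mm². At z = 16: the r=6.5 cylinder gives a regular 12-gon of circumradius 6.5 (constant along its height) (area = (12/2)·6.500²·sin(360°/12) = 126.75 mm²); the cube at (13, 7.5) is present — its section is the full 27×9 rectangle (area 243.00 mm²); the sphere at (0.5, 6) does not reach this height (|z−center|=6.000 > r=5.5); the 19.5×20 cube at (2, 5) contributes its full rectangle (area 390.00 mm²); Subtracting the remaining from the first: starting from the r=6.5 cylinder (126.75 mm²), the 27×9 cube at (13, 7.5) misses the remaining region (no effect); the 19.5×20 cube at (2, 5) partially overlaps it — only the 1.19 mm² overlap (of its 390.00 mm²) is removed, clipping the outline — area = 125.56 mm². Checking containment: at z = 16 the cross-section extends beyond the z = 11.6 cross-section by about 36.22 mm².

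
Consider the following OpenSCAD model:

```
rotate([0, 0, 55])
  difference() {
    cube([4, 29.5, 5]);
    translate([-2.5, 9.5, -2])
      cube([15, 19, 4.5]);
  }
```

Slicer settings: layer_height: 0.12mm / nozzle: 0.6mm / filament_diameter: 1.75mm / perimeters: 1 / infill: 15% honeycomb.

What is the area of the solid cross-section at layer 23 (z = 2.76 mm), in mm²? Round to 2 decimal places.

118.00 mm²

At z = 2.76 mm: the cube (footprint 4×29.5) is included at this height (area 118.00 mm²); the cube at (-2.5, 9.5) does not reach this height (z outside [-2, 2.5]); Taking the first minus the rest: none of the subtracted shapes is present at this height, so the 4×29.5 cube is unchanged — area = 118.00 mm²; (rotated 55° about Z; rotation is an isometry so areas/perimeters/island counts are preserved). Overall, the cross-section is a single solid region. Net area = 118.00 mm².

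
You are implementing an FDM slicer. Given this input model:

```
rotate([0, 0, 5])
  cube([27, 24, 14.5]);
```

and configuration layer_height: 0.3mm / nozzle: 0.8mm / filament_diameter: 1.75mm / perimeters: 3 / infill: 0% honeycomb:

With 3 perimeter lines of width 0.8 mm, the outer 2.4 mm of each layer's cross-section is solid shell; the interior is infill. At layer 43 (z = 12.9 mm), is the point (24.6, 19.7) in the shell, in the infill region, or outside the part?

shell

At z = 12.9 mm: the cube is present — its section is the full 27×24 rectangle; (rotated 5° about Z; rotation is an isometry so areas/perimeters/island counts are preserved). Overall, the cross-section is a single solid region. Undo the 5° rotation: the query point maps to (26.223, 17.481) in the un-rotated model frame. The nearest boundary edge runs (27.00, 0.00)→(27.00, 24.00); distance from the point to it = 0.78 mm. The point is inside the cross-section, 0.78 mm from the nearest boundary — within the 2.4 mm shell band (3 × 0.8).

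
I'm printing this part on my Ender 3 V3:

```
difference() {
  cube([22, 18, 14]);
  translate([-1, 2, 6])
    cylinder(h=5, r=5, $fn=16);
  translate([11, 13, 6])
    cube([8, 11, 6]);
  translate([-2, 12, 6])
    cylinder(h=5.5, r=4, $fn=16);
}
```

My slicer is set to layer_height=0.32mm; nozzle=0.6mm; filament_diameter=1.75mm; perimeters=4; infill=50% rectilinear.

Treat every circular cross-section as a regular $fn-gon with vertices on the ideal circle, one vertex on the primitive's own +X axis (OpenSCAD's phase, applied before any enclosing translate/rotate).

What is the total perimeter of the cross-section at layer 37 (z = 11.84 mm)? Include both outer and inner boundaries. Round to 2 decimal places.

90.00 mm

At z = 11.84 mm: the cube (footprint 22×18) is included at this height (perimeter 80.00 mm); the cylinder at (-1, 2) is not intersected at this z (z outside [6, 11]); the cube at (11, 13) (footprint 8×11) is included at this height (perimeter 38.00 mm); the cylinder at (-2, 12) is not intersected at this z (z outside [6, 11.5]); Subtracting the remaining from the first: starting from the 22×18 cube, the 8×11 cube at (11, 13) partially overlaps it — only the 40.00 mm² overlap (of its 88.00 mm²) is removed, clipping the outline — boundary = 90.00 mm. Overall, the cross-section is a single solid region. Total boundary length (outer) = 90.00 mm.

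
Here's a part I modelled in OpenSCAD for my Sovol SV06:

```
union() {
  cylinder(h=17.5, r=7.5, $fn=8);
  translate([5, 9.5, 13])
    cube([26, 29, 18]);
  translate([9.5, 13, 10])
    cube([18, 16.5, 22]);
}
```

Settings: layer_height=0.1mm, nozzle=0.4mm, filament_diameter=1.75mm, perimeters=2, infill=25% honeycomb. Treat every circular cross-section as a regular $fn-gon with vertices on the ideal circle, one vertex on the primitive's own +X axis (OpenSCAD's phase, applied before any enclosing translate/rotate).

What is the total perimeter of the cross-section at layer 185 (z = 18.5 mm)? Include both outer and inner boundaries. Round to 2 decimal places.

At z = 18.5 mm: the cylinder does not reach this height (z outside [0, 17.5]); the 26×29 cube at (5, 9.5) contributes its full rectangle (perimeter 110.00 mm); the 18×16.5 cube at (9.5, 13) contributes its full rectangle (perimeter 69.00 mm); Merging all regions: the 18×16.5 cube at (9.5, 13) lies entirely inside the 26×29 cube at (5, 9.5), so the union is just the 26×29 cube at (5, 9.5) — boundary = 110.00 mm. Overall, the cross-section is a single solid region. Total boundary length (outer) = 110.00 mm.

110.00 mm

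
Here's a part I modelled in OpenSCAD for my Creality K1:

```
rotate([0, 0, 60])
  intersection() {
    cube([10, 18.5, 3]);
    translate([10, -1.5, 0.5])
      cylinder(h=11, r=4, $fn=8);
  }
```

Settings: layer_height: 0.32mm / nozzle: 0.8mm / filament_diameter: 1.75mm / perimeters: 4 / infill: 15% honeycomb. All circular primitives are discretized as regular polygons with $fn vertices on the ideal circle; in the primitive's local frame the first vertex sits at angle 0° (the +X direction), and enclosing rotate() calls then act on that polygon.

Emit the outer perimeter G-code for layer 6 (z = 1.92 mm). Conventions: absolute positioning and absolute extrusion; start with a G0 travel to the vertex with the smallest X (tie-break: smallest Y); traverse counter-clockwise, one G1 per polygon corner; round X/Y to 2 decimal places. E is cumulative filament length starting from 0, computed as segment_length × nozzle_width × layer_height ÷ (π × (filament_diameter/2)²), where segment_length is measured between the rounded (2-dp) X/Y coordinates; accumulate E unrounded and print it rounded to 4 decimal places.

At z = 1.92 mm: the cube (footprint 10×18.5) is included at this height; the r=4 cylinder at (10, -1.5) gives a regular 8-gon of circumradius 4 (constant along its height); Keeping only the common overlap: the r=4 cylinder at (10, -1.5) partially overlaps the 10×18.5 cube; clipping to the common part keeps 5.78 mm² — 1 connected region; (rotated 60° about Z; rotation is an isometry so areas/perimeters/island counts are preserved). The outline is a single polygon with 4 vertices. Extrusion per mm of travel: 0.8 × 0.32 / (π × 0.875²) = 0.106432. Accumulating E over each segment gives final E = 1.1054.

G0 X2.44 Y6.87 Z1.92
G1 X3.31 Y5.73 E0.1526
G1 X5.00 Y8.66 E0.5126
G1 X2.83 Y9.91 E0.7792
G1 X2.44 Y6.87 E1.1054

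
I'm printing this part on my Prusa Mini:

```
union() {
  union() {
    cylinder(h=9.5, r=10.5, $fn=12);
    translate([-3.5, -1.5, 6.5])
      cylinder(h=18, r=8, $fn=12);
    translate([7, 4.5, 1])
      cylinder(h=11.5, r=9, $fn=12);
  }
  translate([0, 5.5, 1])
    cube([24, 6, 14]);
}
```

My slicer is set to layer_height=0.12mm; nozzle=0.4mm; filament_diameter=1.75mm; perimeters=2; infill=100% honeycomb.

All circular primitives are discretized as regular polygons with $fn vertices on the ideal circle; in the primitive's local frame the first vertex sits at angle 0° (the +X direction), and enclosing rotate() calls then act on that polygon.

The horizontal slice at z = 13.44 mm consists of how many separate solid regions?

1

At z = 13.44 mm: the cylinder is absent (z outside [0, 9.5]); the r=8 cylinder at (-3.5, -1.5) gives a regular 12-gon of circumradius 8 (constant along its height); the cylinder at (7, 4.5) is absent (z outside [1, 12.5]); Combining (union): only the r=8 cylinder at (-3.5, -1.5) is present, so the union is just that shape — 1 connected region; the cube at (0, 5.5) is present — its section is the full 24×6 rectangle; Taking the union: the regions partially overlap (shared area 0.01 mm²), so overlapping operands fuse into one piece — 1 connected region. The result has 1 disconnected region.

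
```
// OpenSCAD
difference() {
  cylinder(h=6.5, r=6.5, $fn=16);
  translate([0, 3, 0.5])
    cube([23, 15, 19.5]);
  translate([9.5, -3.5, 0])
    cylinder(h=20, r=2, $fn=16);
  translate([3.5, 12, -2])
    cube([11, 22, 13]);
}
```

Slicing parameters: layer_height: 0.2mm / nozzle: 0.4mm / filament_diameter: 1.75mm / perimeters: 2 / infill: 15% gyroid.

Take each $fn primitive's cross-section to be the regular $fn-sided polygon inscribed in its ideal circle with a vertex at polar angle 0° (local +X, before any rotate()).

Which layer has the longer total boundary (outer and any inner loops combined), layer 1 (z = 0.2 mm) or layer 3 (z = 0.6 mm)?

layer 3 (z = 0.6 mm)

Layer 1 (z = 0.2): the r=6.5 cylinder gives a regular 16-gon of circumradius 6.5 (constant along its height) (perimeter = 2·16·6.500·sin(180°/16) = 40.58 mm); the cube at (0, 3) is not intersected at this z (z outside [0.5, 20]); the cylinder at (9.5, -3.5): section is a regular 16-gon, circumradius r=2 (perimeter = 2·16·2.000·sin(180°/16) = 12.49 mm); the cube at (3.5, 12) is present — its section is the full 11×22 rectangle (perimeter 66.00 mm); After the difference (first − rest): starting from the r=6.5 cylinder, the r=2 cylinder at (9.5, -3.5) misses the remaining region (no effect); the 11×22 cube at (3.5, 12) misses the remaining region (no effect) — boundary = 40.58 mm. So its perimeter = 40.58 mm. Layer 3 (z = 0.6): the cylinder: section is a regular 16-gon, circumradius r=6.5 (perimeter = 2·16·6.500·sin(180°/16) = 40.58 mm); the cube at (0, 3) (footprint 23×15) is included at this height (perimeter 76.00 mm); the r=2 cylinder at (9.5, -3.5) gives a regular 16-gon of circumradius 2 (constant along its height) (perimeter = 2·16·2.000·sin(180°/16) = 12.49 mm); the cube at (3.5, 12) is present — its section is the full 11×22 rectangle (perimeter 66.00 mm); Taking the first minus the rest: starting from the r=6.5 cylinder, the 23×15 cube at (0, 3) partially overlaps it — only the 13.79 mm² overlap (of its 345.00 mm²) is removed, clipping the outline; the r=2 cylinder at (9.5, -3.5) misses the remaining region (no effect); the 11×22 cube at (3.5, 12) misses the remaining region (no effect) — boundary = 42.75 mm. So its perimeter = 42.75 mm. Layer 3 is larger (42.75 vs 40.58 mm).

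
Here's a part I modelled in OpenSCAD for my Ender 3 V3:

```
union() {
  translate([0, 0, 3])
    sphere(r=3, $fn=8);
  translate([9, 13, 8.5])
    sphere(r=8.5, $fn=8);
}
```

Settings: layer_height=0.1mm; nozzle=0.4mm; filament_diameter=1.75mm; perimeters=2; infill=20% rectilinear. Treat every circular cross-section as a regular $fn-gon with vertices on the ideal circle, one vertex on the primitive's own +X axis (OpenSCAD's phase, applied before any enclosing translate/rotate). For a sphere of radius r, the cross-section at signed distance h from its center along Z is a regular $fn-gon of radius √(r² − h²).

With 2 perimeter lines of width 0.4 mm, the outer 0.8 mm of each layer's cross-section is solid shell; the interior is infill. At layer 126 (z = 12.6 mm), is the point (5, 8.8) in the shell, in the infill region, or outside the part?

infill

At z = 12.6 mm: the sphere is not intersected at this z (|z−center|=9.600 > r=3); the r=8.5 sphere at (9, 13) contributes a regular 8-gon of circumradius √(8.5²−4.1²) = 7.446; Merging all regions: only the r=8.5 sphere at (9, 13) is present, so the union is just that shape — 1 connected region. Overall, the cross-section is a single solid region. The nearest boundary edge runs (3.74, 7.74)→(9.00, 5.55); distance from the point to it = 1.47 mm. The point is inside the cross-section and 1.47 mm from the nearest boundary — more than the 0.8 mm shell width (2 × 0.4), so it's in the infill interior.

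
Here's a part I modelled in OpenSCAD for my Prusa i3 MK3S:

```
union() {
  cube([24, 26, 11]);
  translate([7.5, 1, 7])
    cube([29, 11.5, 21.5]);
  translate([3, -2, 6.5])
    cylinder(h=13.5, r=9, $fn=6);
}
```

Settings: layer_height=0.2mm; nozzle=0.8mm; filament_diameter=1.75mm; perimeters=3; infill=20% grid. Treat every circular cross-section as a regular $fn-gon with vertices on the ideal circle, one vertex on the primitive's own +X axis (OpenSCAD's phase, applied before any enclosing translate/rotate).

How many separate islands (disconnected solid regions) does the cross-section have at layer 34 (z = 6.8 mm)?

1

At z = 6.8 mm: the cube is present — its section is the full 24×26 rectangle; the cube at (7.5, 1) is absent (z outside [7, 28.5]); the r=9 cylinder at (3, -2) contributes a regular 6-gon of circumradius 9; Merging all regions: the regions partially overlap (shared area 53.15 mm²), so overlapping operands fuse into one piece — 1 connected region. Overall, the cross-section is a single solid region. Island count = 1.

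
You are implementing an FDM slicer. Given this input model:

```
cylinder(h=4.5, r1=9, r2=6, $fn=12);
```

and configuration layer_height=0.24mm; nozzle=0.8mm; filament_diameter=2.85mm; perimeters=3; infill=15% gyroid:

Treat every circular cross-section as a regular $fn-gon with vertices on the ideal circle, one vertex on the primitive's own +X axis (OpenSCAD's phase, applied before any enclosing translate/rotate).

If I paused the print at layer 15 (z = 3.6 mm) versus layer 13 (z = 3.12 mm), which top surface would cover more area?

layer 13 (z = 3.12 mm)

Layer 15 (z = 3.6): the cone: at t=0.800 of its height the radius interpolates to r₁+(r₂−r₁)t = 6.600, giving a regular 12-gon of that circumradius (area = (12/2)·6.600²·sin(360°/12) = 130.68 mm²). So its area = 130.68 mm². Layer 13 (z = 3.12): the cone contributes a regular 12-gon of circumradius 6.920 (interpolated between r1=9 and r2=6 at t=0.693) (area = (12/2)·6.920²·sin(360°/12) = 143.66 mm²). So its area = 143.66 mm². Layer 13 is larger (143.66 vs 130.68 mm²).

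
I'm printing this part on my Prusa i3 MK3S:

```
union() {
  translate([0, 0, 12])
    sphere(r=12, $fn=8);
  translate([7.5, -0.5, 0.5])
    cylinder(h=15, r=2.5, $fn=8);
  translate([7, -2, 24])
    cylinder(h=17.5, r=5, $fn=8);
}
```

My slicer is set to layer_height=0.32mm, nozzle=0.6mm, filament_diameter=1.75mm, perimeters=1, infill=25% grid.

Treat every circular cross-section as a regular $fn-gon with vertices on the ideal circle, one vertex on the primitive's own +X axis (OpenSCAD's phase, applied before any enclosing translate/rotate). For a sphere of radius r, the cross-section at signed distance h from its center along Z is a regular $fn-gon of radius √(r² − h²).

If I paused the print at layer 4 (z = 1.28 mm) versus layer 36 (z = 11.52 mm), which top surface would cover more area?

Layer 4 (z = 1.28): the sphere: section is a regular 8-gon, circumradius = √(r²−h²) = √(12²−10.72²) = 5.393 (area = (8/2)·5.393²·sin(360°/8) = 82.26 mm²); the r=2.5 cylinder at (7.5, -0.5) contributes a regular 8-gon of circumradius 2.5 (area = (8/2)·2.500²·sin(360°/8) = 17.68 mm²); the cylinder at (7, -2) does not reach this height (z outside [24, 41.5]); Combining (union): the regions partially overlap — summed areas 99.93 mm² minus the doubly-counted overlap 0.13 mm² gives 99.80 mm² — area = 99.80 mm². So its area = 99.80 mm². Layer 36 (z = 11.52): the r=12 sphere slices to a regular 8-gon of circumradius 11.990 (√(r²−h²) with h=0.48 from center) (area = (8/2)·11.990²·sin(360°/8) = 406.64 mm²); the cylinder at (7.5, -0.5): section is a regular 8-gon, circumradius r=2.5 (area = (8/2)·2.500²·sin(360°/8) = 17.68 mm²); the cylinder at (7, -2) does not reach this height (z outside [24, 41.5]); Taking the union: the r=2.5 cylinder at (7.5, -0.5) lies entirely inside the r=12 sphere, so the union is just the r=12 sphere — area = 406.64 mm². So its area = 406.64 mm². Layer 36 is larger (406.64 vs 99.80 mm²).

layer 36 (z = 11.52 mm)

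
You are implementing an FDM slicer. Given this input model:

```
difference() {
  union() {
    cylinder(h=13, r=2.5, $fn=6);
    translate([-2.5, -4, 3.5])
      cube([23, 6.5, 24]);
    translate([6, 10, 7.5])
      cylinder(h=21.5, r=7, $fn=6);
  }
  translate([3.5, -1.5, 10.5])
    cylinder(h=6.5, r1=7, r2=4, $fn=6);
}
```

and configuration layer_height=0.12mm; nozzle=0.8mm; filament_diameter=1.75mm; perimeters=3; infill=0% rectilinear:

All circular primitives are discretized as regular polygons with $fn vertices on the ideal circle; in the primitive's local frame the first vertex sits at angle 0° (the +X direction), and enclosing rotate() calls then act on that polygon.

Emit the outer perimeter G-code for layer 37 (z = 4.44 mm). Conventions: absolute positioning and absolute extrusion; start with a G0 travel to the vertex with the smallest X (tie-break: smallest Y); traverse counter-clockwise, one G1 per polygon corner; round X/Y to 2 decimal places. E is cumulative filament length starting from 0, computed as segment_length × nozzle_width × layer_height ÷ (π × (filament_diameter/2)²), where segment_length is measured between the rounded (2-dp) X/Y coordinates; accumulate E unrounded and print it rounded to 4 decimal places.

At z = 4.44 mm: the r=2.5 cylinder contributes a regular 6-gon of circumradius 2.5; the cube at (-2.5, -4) is present — its section is the full 23×6.5 rectangle; the cylinder at (6, 10) is not intersected at this z (z outside [7.5, 29]); Taking the union: the r=2.5 cylinder lies entirely inside the 23×6.5 cube at (-2.5, -4), so the union is just the 23×6.5 cube at (-2.5, -4) — 1 connected region; the cone at (3.5, -1.5) is absent (z outside [10.5, 17]); After the difference (first − rest): none of the subtracted shapes is present at this height, so the result so far is unchanged — 1 connected region. The outline is a single polygon with 4 vertices. Extrusion per mm of travel: 0.8 × 0.12 / (π × 0.875²) = 0.039912. Accumulating E over each segment gives final E = 2.3548.

G0 X-2.50 Y-4.00 Z4.44
G1 X20.50 Y-4.00 E0.9180
G1 X20.50 Y2.50 E1.1774
G1 X-2.50 Y2.50 E2.0954
G1 X-2.50 Y-4.00 E2.3548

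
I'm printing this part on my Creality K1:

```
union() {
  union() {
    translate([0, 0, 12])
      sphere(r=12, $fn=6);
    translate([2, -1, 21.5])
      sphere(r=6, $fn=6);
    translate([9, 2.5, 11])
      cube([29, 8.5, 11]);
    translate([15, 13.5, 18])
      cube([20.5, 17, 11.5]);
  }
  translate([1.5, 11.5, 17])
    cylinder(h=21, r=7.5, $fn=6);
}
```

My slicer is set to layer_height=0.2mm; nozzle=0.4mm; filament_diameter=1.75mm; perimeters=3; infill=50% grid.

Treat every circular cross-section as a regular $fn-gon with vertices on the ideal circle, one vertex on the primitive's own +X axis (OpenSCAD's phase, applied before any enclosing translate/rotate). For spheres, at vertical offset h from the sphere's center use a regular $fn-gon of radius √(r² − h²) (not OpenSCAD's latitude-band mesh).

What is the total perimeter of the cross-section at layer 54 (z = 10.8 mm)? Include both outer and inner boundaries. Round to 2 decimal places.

At z = 10.8 mm: the r=12 sphere slices to a regular 6-gon of circumradius 11.940 (√(r²−h²) with h=1.2 from center) (perimeter = 2·6·11.940·sin(180°/6) = 71.64 mm); the sphere at (2, -1) is absent (|z−center|=10.700 > r=6); the cube at (9, 2.5) is not intersected at this z (z outside [11, 22]); the cube at (15, 13.5) is not intersected at this z (z outside [18, 29.5]); Taking the union: only the r=12 sphere is present, so the union is just that shape — boundary = 71.64 mm; the cylinder at (1.5, 11.5) is not intersected at this z (z outside [17, 38]); Taking the union: only that combined region is present, so the union is just that shape — boundary = 71.64 mm. Overall, the cross-section is a single solid region. Total boundary length (outer) = 71.64 mm.

71.64 mm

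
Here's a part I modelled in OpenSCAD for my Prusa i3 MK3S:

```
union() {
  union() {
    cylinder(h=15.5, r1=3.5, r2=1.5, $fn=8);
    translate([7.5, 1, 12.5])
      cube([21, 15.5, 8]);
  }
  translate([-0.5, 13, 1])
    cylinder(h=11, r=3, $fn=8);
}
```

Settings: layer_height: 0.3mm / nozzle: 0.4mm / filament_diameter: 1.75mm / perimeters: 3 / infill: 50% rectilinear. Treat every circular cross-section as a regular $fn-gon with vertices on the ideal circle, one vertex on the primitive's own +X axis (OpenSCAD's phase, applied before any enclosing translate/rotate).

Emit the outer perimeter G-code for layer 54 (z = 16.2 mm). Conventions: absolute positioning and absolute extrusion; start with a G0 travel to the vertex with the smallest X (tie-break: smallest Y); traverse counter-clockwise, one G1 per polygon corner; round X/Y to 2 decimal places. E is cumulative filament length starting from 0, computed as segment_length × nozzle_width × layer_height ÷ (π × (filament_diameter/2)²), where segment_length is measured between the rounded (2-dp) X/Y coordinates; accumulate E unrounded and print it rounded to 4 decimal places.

At z = 16.2 mm: the cone does not reach this height (z outside [0, 15.5]); the cube at (7.5, 1) (footprint 21×15.5) is included at this height; Merging all regions: only the 21×15.5 cube at (7.5, 1) is present, so the union is just that shape — 1 connected region; the cylinder at (-0.5, 13) is not intersected at this z (z outside [1, 12]); Taking the union: only the result so far is present, so the union is just that shape — 1 connected region. The outline is a single polygon with 4 vertices. Extrusion per mm of travel: 0.4 × 0.3 / (π × 0.875²) = 0.049890. Accumulating E over each segment gives final E = 3.6420.

G0 X7.50 Y1.00 Z16.20
G1 X28.50 Y1.00 E1.0477
G1 X28.50 Y16.50 E1.8210
G1 X7.50 Y16.50 E2.8687
G1 X7.50 Y1.00 E3.6420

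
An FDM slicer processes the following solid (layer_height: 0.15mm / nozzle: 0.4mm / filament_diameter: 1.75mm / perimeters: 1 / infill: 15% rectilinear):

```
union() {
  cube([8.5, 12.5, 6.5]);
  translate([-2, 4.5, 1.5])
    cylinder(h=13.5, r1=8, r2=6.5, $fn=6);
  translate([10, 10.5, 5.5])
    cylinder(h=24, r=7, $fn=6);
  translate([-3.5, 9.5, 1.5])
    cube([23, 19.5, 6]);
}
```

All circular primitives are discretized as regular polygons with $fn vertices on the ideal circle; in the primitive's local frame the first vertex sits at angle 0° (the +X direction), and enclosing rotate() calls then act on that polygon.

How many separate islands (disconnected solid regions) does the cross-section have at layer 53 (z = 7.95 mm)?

2

At z = 7.95 mm: the cube is not intersected at this z (z outside [0, 6.5]); the cone at (-2, 4.5) (r1=8→r2=6.5) has section circumradius 7.283 here — a regular 6-gon; the r=7 cylinder at (10, 10.5) contributes a regular 6-gon of circumradius 7; the cube at (-3.5, 9.5) does not reach this height (z outside [1.5, 7.5]); Taking the union: the 2 present regions are separate (no shared area or edge), so areas and boundary lengths simply add and each stays a separate island — 2 connected regions. Overall, the cross-section has 2 separate islands. Island count = 2.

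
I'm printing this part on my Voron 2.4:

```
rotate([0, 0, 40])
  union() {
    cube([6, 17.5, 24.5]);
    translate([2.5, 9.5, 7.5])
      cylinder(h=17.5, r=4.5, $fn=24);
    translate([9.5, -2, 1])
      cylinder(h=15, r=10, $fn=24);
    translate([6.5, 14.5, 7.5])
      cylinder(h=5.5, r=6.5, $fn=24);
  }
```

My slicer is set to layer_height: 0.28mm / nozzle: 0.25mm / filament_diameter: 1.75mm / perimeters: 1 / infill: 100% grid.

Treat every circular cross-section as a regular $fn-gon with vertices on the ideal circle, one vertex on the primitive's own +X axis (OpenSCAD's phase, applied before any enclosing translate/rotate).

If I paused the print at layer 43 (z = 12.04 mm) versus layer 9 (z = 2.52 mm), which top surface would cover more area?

Layer 43 (z = 12.04): the cube is present — its section is the full 6×17.5 rectangle (area 105.00 mm²); the cylinder at (2.5, 9.5): section is a regular 24-gon, circumradius r=4.5 (area = (24/2)·4.500²·sin(360°/24) = 62.89 mm²); the r=10 cylinder at (9.5, -2) gives a regular 24-gon of circumradius 10 (constant along its height) (area = (24/2)·10.000²·sin(360°/24) = 310.58 mm²); the r=6.5 cylinder at (6.5, 14.5) contributes a regular 24-gon of circumradius 6.5 (area = (24/2)·6.500²·sin(360°/24) = 131.22 mm²); Merging all regions: the regions partially overlap — summed areas 609.70 mm² minus the doubly-counted overlap 129.64 mm² gives 480.06 mm² — area = 480.06 mm²; (whole slice rotated 40° about Z — lengths, areas and connectivity unchanged). So its area = 480.06 mm². Layer 9 (z = 2.52): the cube is present — its section is the full 6×17.5 rectangle (area 105.00 mm²); the cylinder at (2.5, 9.5) is not intersected at this z (z outside [7.5, 25]); the r=10 cylinder at (9.5, -2) contributes a regular 24-gon of circumradius 10 (area = (24/2)·10.000²·sin(360°/24) = 310.58 mm²); the cylinder at (6.5, 14.5) is not intersected at this z (z outside [7.5, 13]); Taking the union: the regions partially overlap — summed areas 415.58 mm² minus the doubly-counted overlap 30.69 mm² gives 384.90 mm² — area = 384.90 mm²; (whole slice rotated 40° about Z — lengths, areas and connectivity unchanged). So its area = 384.90 mm². Layer 43 is larger (480.06 vs 384.90 mm²).

layer 43 (z = 12.04 mm)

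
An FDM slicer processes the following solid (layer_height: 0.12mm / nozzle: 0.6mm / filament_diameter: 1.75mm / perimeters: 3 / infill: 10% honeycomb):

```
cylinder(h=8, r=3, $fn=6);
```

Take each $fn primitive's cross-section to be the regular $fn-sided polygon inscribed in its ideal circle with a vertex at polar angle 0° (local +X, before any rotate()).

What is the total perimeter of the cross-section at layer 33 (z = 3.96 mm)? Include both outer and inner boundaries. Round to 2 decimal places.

18.00 mm

At z = 3.96 mm: the r=3 cylinder contributes a regular 6-gon of circumradius 3 (perimeter = 2·6·3.000·sin(180°/6) = 18.00 mm). Overall, the cross-section is a single solid region. Total boundary length (outer) = 18.00 mm.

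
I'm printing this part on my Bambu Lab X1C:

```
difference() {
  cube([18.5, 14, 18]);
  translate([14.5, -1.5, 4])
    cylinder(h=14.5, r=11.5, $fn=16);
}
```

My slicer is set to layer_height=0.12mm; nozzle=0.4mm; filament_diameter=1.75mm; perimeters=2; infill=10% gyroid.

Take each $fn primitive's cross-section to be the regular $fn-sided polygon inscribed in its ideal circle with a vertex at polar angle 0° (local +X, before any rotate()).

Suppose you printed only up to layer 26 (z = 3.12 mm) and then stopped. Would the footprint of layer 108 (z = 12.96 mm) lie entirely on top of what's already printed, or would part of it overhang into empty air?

entirely on top

Compare the two slices. At z = 3.12: the 18.5×14 cube contributes its full rectangle (area 259.00 mm²); the cylinder at (14.5, -1.5) is absent (z outside [4, 18.5]); Taking the first minus the rest: none of the subtracted shapes is present at this height, so the 18.5×14 cube is unchanged — area = 259.00 mm². At z = 12.96: the cube (footprint 18.5×14) is included at this height (area 259.00 mm²); the r=11.5 cylinder at (14.5, -1.5) contributes a regular 16-gon of circumradius 11.5 (area = (16/2)·11.500²·sin(360°/16) = 404.88 mm²); After the difference (first − rest): starting from the 18.5×14 cube (259.00 mm²), the r=11.5 cylinder at (14.5, -1.5) partially overlaps it — only the 122.60 mm² overlap (of its 404.88 mm²) is removed, clipping the outline — area = 136.40 mm². Checking containment: the cross-section at z = 12.96 is a subset of the cross-section at z = 3.12.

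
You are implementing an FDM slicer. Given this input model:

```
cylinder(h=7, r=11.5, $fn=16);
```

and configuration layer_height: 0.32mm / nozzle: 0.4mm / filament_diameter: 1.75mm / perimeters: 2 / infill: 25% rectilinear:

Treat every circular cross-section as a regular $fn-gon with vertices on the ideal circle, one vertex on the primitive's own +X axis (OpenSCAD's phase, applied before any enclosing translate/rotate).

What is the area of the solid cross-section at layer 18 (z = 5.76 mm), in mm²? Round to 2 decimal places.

404.88 mm²

At z = 5.76 mm: the r=11.5 cylinder contributes a regular 16-gon of circumradius 11.5 (area = (16/2)·11.500²·sin(360°/16) = 404.88 mm²). Overall, the cross-section is a single solid region. Net area = 404.88 mm².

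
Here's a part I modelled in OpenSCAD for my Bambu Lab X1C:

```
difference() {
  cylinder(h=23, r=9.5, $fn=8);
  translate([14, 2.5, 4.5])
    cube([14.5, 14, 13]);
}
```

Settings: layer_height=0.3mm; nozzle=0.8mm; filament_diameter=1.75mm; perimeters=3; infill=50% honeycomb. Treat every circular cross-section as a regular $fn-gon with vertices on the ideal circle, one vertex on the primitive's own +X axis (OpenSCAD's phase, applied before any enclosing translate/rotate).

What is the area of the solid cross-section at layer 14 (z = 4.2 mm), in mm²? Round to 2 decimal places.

255.27 mm²

At z = 4.2 mm: the cylinder: section is a regular 8-gon, circumradius r=9.5 (area = (8/2)·9.500²·sin(360°/8) = 255.27 mm²); the cube at (14, 2.5) is absent (z outside [4.5, 17.5]); Taking the first minus the rest: none of the subtracted shapes is present at this height, so the r=9.5 cylinder is unchanged — area = 255.27 mm². Overall, the cross-section is a single solid region. Net area = 255.27 mm².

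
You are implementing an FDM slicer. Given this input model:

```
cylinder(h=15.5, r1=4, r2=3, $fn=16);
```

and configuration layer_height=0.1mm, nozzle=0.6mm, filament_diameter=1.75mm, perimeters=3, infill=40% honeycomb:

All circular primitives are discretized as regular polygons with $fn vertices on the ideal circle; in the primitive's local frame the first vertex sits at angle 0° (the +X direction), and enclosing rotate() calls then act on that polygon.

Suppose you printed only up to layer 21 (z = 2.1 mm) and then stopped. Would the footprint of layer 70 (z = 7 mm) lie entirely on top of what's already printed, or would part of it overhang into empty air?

Compare the two slices. At z = 2.1: the cone: at t=0.135 of its height the radius interpolates to r₁+(r₂−r₁)t = 3.865, giving a regular 16-gon of that circumradius (area = (16/2)·3.865²·sin(360°/16) = 45.72 mm²). At z = 7: the cone contributes a regular 16-gon of circumradius 3.548 (interpolated between r1=4 and r2=3 at t=0.452) (area = (16/2)·3.548²·sin(360°/16) = 38.55 mm²). Checking containment: the cross-section at z = 7 is a subset of the cross-section at z = 2.1.

entirely on top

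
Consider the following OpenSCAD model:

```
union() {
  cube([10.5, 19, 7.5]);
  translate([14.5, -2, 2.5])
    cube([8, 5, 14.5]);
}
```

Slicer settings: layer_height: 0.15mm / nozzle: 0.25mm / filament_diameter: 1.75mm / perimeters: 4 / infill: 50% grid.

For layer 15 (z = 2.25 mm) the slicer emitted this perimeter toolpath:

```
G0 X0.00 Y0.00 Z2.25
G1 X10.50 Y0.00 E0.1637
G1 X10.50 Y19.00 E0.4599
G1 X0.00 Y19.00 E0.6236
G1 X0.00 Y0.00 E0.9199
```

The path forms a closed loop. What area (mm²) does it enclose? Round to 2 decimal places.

199.50 mm²

Apply the shoelace formula to the sequence of (X, Y) vertices; enclosed area = 199.50 mm².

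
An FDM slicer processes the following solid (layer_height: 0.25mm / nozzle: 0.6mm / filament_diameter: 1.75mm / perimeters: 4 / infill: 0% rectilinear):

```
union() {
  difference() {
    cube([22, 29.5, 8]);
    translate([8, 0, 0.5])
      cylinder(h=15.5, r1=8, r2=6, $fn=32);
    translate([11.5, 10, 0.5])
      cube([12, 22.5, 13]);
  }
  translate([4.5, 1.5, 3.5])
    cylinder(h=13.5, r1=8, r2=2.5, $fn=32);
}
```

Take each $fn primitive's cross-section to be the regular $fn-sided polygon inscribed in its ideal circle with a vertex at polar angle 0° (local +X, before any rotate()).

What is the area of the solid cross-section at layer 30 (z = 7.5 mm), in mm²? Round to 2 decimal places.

472.56 mm²

At z = 7.5 mm: the 22×29.5 cube contributes its full rectangle (area 649.00 mm²); the cone at (8, 0) contributes a regular 32-gon of circumradius 7.097 (interpolated between r1=8 and r2=6 at t=0.452) (area = (32/2)·7.097²·sin(360°/32) = 157.21 mm²); the cube at (11.5, 10) (footprint 12×22.5) is included at this height (area 270.00 mm²); Subtracting the remaining from the first: starting from the 22×29.5 cube (649.00 mm²), the cone at (8, 0) partially overlaps it — only the 78.60 mm² overlap (of its 157.21 mm²) is removed, clipping the outline; the 12×22.5 cube at (11.5, 10) partially overlaps it — only the 204.75 mm² overlap (of its 270.00 mm²) is removed, clipping the outline — area = 365.65 mm²; the cone at (4.5, 1.5): at t=0.296 of its height the radius interpolates to r₁+(r₂−r₁)t = 6.370, giving a regular 32-gon of that circumradius (area = (32/2)·6.370²·sin(360°/32) = 126.67 mm²); Taking the union: the regions partially overlap — summed areas 492.32 mm² minus the doubly-counted overlap 19.76 mm² gives 472.56 mm² — area = 472.56 mm². Overall, the cross-section is a single solid region. Net area = 472.56 mm².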